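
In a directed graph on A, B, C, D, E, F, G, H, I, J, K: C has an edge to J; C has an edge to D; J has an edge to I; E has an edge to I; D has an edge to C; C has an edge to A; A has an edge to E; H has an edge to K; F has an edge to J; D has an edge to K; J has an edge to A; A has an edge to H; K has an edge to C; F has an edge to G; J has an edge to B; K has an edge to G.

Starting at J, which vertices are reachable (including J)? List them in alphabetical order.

A, B, C, D, E, G, H, I, J, K

Start at J.
Its neighbours: A, B, I.
Then their neighbours: E, H.
Then next layer: K.
Then next layer: C, G.
Then next layer: D.
Nothing further is reachable.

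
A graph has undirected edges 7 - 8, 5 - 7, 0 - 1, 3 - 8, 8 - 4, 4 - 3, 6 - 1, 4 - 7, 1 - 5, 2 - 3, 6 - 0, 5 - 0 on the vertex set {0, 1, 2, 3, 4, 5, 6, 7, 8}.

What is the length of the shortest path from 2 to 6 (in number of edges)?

Distance 0: 2.
Distance 1: 3.
Distance 2: 4, 8.
Distance 3: 7.
Distance 4: 5.
Distance 5: 0, 1.
Distance 6: 6 — contains 6.

6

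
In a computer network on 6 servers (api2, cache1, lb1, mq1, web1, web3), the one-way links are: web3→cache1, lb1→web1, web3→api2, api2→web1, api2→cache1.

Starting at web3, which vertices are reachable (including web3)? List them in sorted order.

api2, cache1, web1, web3

Start at web3.
Its neighbours: api2, cache1.
Then their neighbours: web1.
Nothing further is reachable.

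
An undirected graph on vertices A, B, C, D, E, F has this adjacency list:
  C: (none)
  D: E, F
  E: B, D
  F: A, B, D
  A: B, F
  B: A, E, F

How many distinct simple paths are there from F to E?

3

F–A–B–E
F–B–E
F–D–E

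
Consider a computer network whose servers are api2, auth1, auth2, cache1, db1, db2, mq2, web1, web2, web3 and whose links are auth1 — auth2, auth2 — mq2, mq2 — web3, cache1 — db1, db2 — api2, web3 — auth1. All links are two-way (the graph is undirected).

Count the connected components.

5

From api2: component {api2, db2}.
From auth1: component {auth1, auth2, mq2, web3}.
From cache1: component {cache1, db1}.
From web1: component {web1}.
From web2: component {web2}.
That's 5 components.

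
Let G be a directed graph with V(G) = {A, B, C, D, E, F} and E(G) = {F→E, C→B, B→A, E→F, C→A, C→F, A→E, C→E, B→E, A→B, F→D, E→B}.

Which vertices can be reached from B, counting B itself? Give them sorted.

A, B, D, E, F

Start at B.
Its neighbours: A, E.
Then their neighbours: F.
Then next layer: D.
Nothing further is reachable.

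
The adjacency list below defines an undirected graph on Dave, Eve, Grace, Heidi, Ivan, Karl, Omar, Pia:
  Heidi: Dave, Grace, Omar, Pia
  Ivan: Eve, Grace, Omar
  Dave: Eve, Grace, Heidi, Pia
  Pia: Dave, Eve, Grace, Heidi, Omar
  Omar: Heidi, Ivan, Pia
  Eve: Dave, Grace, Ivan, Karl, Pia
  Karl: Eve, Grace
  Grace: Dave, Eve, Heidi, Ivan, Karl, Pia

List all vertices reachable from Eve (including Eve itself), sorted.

Start at Eve.
Its neighbours: Dave, Grace, Ivan, Karl, Pia.
Then their neighbours: Heidi, Omar.
Every vertex is now reached.

Dave, Eve, Grace, Heidi, Ivan, Karl, Omar, Pia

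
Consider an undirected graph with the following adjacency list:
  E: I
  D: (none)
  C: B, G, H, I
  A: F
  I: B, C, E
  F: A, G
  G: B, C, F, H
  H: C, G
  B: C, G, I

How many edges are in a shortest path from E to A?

5

Distance 0: E.
Distance 1: I.
Distance 2: B, C.
Distance 3: G, H.
Distance 4: F.
Distance 5: A — contains A.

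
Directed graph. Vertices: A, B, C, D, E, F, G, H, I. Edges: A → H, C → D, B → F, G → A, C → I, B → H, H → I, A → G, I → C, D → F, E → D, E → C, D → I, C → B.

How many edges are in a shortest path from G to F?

6

Distance 0: G.
Distance 1: A.
Distance 2: H.
Distance 3: I.
Distance 4: C.
Distance 5: B, D.
Distance 6: F — contains F.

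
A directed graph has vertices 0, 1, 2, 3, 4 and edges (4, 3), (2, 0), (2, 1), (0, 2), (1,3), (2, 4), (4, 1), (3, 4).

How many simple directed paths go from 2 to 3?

2→1→3
2→4→1→3
2→4→3

3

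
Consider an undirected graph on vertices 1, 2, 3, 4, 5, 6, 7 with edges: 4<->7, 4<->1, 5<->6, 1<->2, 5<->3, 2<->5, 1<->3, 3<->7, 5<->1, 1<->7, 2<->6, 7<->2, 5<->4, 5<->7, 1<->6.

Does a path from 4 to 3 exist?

Explore from 4.
Distance 1: reach 1, 5, 7.
Distance 2: reach 2, 3, 6.
Found 3.

Yes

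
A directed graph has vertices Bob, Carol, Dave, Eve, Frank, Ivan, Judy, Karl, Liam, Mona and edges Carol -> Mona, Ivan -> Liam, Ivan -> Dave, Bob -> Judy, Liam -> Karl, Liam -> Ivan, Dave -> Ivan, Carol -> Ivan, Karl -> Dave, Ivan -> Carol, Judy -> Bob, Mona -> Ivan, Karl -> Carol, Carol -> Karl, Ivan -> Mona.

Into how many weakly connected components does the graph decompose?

From Bob: component {Bob, Judy}.
From Carol: component {Carol, Dave, Ivan, Karl, Liam, Mona}.
From Eve: component {Eve}.
From Frank: component {Frank}.
That's 4 components.

4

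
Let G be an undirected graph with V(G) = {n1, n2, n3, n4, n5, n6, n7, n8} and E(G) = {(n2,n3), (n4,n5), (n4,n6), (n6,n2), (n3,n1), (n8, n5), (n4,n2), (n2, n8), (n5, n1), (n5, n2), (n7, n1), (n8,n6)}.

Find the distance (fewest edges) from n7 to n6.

4

Distance 0: n7.
Distance 1: n1.
Distance 2: n3, n5.
Distance 3: n2, n4, n8.
Distance 4: n6 — contains n6.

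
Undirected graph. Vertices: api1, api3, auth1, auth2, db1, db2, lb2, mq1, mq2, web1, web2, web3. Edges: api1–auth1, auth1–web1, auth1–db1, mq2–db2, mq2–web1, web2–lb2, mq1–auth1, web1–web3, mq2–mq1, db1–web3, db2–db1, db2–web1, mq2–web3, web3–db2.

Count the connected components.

4

From api1: component {api1, auth1, db1, db2, mq1, mq2, web1, web3}.
From api3: component {api3}.
From auth2: component {auth2}.
From lb2: component {lb2, web2}.
That's 4 components.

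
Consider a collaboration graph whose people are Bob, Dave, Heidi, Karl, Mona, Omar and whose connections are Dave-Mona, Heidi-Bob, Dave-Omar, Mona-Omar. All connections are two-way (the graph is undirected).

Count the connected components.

3

From Bob: component {Bob, Heidi}.
From Dave: component {Dave, Mona, Omar}.
From Karl: component {Karl}.
That's 3 components.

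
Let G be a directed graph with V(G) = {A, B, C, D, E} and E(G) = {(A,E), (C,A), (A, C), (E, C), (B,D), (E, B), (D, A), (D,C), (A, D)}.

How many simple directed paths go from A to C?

A→C
A→D→C
A→E→B→D→C
A→E→C

4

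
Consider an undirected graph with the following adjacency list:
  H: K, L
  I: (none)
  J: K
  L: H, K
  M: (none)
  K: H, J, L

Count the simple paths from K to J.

K–J

1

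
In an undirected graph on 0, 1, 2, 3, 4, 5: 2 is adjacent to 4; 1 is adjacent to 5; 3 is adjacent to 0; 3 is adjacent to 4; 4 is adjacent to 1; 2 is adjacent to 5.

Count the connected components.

From 0: component {0, 1, 2, 3, 4, 5}.
That's 1 component.

1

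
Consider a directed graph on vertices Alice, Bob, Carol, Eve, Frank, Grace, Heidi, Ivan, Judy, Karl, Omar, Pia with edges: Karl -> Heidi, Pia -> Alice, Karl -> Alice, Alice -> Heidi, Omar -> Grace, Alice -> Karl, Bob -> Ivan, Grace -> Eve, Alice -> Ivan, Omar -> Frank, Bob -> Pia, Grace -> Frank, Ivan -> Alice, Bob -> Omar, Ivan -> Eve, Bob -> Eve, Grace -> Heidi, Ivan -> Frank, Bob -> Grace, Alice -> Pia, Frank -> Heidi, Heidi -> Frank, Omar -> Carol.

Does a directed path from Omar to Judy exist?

Explore from Omar.
Distance 1: reach Carol, Frank, Grace.
Distance 2: reach Eve, Heidi.
The search from Omar is exhausted; no directed path reaches Judy.

No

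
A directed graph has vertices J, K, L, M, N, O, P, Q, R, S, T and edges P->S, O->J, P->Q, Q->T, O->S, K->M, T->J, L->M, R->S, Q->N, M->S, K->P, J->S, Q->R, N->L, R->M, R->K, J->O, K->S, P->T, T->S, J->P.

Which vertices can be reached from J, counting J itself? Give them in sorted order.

Start at J.
Its neighbours: O, P, S.
Then their neighbours: Q, T.
Then next layer: N, R.
Then next layer: K, L, M.
Every vertex is now reached.

J, K, L, M, N, O, P, Q, R, S, T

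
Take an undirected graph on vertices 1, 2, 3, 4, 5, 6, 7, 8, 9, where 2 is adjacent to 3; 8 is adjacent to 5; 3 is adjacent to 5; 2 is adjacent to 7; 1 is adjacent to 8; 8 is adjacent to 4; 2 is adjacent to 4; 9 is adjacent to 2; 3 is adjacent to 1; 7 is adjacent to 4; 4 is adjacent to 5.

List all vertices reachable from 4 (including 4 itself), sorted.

Start at 4.
Its neighbours: 2, 5, 7, 8.
Then their neighbours: 1, 3, 9.
Nothing further is reachable.

1, 2, 3, 4, 5, 7, 8, 9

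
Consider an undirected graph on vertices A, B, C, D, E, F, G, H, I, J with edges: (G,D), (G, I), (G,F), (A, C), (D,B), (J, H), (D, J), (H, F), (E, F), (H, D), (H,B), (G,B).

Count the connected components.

2

From A: component {A, C}.
From B: component {B, D, E, F, G, H, I, J}.
That's 2 components.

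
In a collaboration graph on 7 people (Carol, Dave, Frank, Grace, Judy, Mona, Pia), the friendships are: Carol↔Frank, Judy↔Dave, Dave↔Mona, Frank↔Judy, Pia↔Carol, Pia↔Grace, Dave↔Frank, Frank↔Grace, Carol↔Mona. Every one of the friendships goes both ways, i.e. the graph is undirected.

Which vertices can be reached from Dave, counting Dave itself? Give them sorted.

Carol, Dave, Frank, Grace, Judy, Mona, Pia

Start at Dave.
Its neighbours: Frank, Judy, Mona.
Then their neighbours: Carol, Grace.
Then next layer: Pia.
Every vertex is now reached.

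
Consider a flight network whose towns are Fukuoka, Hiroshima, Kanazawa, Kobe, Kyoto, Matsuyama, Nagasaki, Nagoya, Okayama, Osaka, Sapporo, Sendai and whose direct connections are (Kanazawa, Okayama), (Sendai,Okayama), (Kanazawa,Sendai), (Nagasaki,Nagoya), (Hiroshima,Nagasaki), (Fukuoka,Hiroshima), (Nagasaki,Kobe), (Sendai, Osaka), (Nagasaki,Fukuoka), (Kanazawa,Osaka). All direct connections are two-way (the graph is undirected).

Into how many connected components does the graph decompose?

From Fukuoka: component {Fukuoka, Hiroshima, Kobe, Nagasaki, Nagoya}.
From Kanazawa: component {Kanazawa, Okayama, Osaka, Sendai}.
From Kyoto: component {Kyoto}.
From Matsuyama: component {Matsuyama}.
From Sapporo: component {Sapporo}.
That's 5 components.

5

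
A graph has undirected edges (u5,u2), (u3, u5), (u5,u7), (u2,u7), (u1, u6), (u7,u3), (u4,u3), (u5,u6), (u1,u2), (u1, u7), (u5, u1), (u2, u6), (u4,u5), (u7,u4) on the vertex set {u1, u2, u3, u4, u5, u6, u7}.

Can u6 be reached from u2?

Yes

Explore from u2.
Distance 1: reach u1, u5, u6, u7.
Found u6.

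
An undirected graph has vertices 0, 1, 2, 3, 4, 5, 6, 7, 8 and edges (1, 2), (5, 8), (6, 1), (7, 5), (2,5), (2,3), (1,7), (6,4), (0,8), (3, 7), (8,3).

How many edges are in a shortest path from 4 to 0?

6

Distance 0: 4.
Distance 1: 6.
Distance 2: 1.
Distance 3: 2, 7.
Distance 4: 3, 5.
Distance 5: 8.
Distance 6: 0 — contains 0.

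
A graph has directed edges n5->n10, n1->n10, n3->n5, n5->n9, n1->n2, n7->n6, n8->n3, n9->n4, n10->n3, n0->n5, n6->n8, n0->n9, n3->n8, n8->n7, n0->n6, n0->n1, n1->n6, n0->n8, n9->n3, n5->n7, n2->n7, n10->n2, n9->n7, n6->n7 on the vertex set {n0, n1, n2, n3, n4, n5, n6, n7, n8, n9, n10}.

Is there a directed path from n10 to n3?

Yes

Explore from n10.
Distance 1: reach n2, n3.
Found n3.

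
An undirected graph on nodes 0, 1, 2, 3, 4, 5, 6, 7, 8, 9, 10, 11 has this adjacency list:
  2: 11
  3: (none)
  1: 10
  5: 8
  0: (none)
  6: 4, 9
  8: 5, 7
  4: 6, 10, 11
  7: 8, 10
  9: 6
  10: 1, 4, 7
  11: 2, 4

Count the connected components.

3

From 0: component {0}.
From 1: component {1, 2, 4, 5, 6, 7, 8, 9, 10, 11}.
From 3: component {3}.
That's 3 components.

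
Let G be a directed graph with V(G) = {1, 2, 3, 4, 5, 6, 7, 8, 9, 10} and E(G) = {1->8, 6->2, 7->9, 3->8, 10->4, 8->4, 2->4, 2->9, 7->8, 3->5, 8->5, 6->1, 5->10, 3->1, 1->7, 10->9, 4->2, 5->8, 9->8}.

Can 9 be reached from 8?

Explore from 8.
Distance 1: reach 4, 5.
Distance 2: reach 2, 10.
Distance 3: reach 9.
Found 9.

Yes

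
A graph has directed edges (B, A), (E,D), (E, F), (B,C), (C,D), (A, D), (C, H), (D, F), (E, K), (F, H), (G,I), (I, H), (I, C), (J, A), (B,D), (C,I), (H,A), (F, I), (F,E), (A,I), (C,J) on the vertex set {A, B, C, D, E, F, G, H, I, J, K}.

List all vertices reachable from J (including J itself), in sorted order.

Start at J.
Its neighbours: A.
Then their neighbours: D, I.
Then next layer: C, F, H.
Then next layer: E.
Then next layer: K.
Nothing further is reachable.

A, C, D, E, F, H, I, J, K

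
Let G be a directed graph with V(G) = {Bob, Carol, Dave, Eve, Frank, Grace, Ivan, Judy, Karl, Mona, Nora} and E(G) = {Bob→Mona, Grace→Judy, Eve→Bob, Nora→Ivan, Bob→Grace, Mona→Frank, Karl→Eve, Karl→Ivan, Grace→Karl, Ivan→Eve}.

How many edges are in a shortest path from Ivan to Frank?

Distance 0: Ivan.
Distance 1: Eve.
Distance 2: Bob.
Distance 3: Grace, Mona.
Distance 4: Frank, Judy, Karl — contains Frank.

4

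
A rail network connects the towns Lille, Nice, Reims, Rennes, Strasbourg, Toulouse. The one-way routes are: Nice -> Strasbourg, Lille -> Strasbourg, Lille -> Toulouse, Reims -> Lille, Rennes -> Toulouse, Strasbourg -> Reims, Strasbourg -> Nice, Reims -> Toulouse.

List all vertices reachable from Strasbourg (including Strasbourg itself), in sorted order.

Lille, Nice, Reims, Strasbourg, Toulouse

Start at Strasbourg.
Its neighbours: Nice, Reims.
Then their neighbours: Lille, Toulouse.
Nothing further is reachable.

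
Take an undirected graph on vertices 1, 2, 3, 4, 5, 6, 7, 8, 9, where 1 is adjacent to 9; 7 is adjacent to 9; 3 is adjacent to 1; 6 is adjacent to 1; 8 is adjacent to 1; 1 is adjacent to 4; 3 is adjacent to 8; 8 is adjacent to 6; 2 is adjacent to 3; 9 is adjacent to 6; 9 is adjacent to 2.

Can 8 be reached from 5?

5 has no edges, so nothing is reachable from it.

No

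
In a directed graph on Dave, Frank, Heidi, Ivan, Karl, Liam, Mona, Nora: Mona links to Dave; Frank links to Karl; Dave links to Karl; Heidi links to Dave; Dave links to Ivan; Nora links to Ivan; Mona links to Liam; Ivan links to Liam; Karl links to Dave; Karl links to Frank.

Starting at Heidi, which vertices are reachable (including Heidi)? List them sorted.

Start at Heidi.
Its neighbours: Dave.
Then their neighbours: Ivan, Karl.
Then next layer: Frank, Liam.
Nothing further is reachable.

Dave, Frank, Heidi, Ivan, Karl, Liam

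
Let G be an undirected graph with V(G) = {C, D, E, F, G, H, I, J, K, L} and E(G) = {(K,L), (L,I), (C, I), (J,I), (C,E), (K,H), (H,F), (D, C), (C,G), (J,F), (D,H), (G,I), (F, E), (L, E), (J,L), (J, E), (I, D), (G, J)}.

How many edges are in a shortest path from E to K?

Distance 0: E.
Distance 1: C, F, J, L.
Distance 2: D, G, H, I, K — contains K.

2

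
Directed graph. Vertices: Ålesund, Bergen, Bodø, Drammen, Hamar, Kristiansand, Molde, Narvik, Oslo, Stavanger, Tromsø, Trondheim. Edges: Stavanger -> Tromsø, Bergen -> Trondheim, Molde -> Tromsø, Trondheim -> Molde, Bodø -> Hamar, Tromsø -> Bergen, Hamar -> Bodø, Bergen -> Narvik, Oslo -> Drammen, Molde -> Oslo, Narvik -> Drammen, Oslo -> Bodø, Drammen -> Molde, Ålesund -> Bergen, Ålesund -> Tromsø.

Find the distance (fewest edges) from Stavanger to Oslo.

5

Distance 0: Stavanger.
Distance 1: Tromsø.
Distance 2: Bergen.
Distance 3: Narvik, Trondheim.
Distance 4: Drammen, Molde.
Distance 5: Oslo — contains Oslo.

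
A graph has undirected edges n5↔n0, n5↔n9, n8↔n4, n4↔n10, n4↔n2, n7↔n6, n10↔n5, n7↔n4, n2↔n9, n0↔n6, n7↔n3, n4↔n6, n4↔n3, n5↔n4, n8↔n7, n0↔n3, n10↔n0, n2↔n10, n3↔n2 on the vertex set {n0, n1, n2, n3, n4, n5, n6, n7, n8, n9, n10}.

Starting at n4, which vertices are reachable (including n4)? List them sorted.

n0, n2, n3, n4, n5, n6, n7, n8, n9, n10

Start at n4.
Its neighbours: n2, n3, n5, n6, n7, n8, n10.
Then their neighbours: n0, n9.
Nothing further is reachable.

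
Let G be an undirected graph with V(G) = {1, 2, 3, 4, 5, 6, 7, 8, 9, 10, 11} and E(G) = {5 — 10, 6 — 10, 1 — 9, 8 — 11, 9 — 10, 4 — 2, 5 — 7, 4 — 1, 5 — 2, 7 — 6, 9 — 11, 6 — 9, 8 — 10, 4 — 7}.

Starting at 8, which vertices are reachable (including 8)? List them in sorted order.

Start at 8.
Its neighbours: 10, 11.
Then their neighbours: 5, 6, 9.
Then next layer: 1, 2, 7.
Then next layer: 4.
Nothing further is reachable.

1, 2, 4, 5, 6, 7, 8, 9, 10, 11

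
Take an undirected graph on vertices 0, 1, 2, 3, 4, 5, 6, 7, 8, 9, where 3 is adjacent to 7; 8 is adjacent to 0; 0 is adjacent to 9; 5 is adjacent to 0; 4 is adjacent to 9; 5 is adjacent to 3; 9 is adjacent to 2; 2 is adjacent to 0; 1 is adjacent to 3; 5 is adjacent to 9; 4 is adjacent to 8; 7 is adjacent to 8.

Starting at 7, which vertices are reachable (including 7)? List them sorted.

0, 1, 2, 3, 4, 5, 7, 8, 9

Start at 7.
Its neighbours: 3, 8.
Then their neighbours: 0, 1, 4, 5.
Then next layer: 2, 9.
Nothing further is reachable.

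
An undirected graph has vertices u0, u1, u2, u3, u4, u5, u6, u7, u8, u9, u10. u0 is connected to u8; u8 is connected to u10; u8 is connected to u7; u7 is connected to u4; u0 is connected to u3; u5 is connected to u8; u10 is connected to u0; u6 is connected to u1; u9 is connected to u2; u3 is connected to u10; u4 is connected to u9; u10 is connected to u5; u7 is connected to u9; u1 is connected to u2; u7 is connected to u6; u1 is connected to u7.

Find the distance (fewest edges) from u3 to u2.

Distance 0: u3.
Distance 1: u0, u10.
Distance 2: u5, u8.
Distance 3: u7.
Distance 4: u1, u4, u6, u9.
Distance 5: u2 — contains u2.

5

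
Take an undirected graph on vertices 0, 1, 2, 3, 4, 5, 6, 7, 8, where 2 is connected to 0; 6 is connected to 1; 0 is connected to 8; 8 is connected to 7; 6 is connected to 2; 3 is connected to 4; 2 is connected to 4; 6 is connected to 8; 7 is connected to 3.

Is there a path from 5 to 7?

No

5 has no edges, so nothing is reachable from it.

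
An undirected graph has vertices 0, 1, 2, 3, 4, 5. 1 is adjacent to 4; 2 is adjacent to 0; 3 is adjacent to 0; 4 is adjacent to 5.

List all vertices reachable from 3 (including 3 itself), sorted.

Start at 3.
Its neighbours: 0.
Then their neighbours: 2.
Nothing further is reachable.

0, 2, 3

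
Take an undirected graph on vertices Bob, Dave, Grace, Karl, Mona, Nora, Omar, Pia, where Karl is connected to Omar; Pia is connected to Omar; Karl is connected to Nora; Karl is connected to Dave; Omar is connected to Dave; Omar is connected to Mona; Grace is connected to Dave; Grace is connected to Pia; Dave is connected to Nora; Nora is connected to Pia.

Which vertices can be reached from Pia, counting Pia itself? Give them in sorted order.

Dave, Grace, Karl, Mona, Nora, Omar, Pia

Start at Pia.
Its neighbours: Grace, Nora, Omar.
Then their neighbours: Dave, Karl, Mona.
Nothing further is reachable.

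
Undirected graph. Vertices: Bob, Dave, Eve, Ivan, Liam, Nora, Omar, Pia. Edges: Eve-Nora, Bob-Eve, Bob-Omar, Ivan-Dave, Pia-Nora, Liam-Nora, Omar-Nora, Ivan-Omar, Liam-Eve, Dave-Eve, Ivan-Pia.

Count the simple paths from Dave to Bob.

Dave–Eve–Bob
Dave–Eve–Liam–Nora–Omar–Bob
Dave–Eve–Liam–Nora–Pia–Ivan–Omar–Bob
Dave–Eve–Nora–Omar–Bob
Dave–Eve–Nora–Pia–Ivan–Omar–Bob
Dave–Ivan–Omar–Bob
Dave–Ivan–Omar–Nora–Eve–Bob
Dave–Ivan–Omar–Nora–Liam–Eve–Bob
Dave–Ivan–Pia–Nora–Eve–Bob
Dave–Ivan–Pia–Nora–Liam–Eve–Bob
Dave–Ivan–Pia–Nora–Omar–Bob

11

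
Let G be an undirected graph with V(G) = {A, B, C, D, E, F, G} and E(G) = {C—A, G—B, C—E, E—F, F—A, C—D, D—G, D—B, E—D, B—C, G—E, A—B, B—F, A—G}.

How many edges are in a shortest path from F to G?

2

Distance 0: F.
Distance 1: A, B, E.
Distance 2: C, D, G — contains G.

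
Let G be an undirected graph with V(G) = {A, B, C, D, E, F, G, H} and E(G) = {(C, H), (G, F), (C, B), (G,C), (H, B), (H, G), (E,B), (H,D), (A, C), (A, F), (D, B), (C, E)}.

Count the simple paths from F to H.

F–A–C–B–D–H
F–A–C–B–H
F–A–C–E–B–D–H
F–A–C–E–B–H
F–A–C–G–H
F–A–C–H
F–G–C–B–D–H
F–G–C–B–H
F–G–C–E–B–D–H
F–G–C–E–B–H
F–G–C–H
F–G–H

12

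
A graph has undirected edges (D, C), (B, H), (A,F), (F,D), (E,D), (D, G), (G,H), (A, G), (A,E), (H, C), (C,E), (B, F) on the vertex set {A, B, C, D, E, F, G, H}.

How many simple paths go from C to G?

16

C–D–E–A–F–B–H–G
C–D–E–A–G
C–D–F–A–G
C–D–F–B–H–G
C–D–G
C–E–A–F–B–H–G
C–E–A–F–D–G
C–E–A–G
... and 8 more.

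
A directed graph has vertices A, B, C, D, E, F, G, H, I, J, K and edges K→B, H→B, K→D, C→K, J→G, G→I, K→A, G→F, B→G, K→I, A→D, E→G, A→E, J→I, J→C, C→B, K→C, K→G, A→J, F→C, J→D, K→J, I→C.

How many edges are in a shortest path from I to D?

Distance 0: I.
Distance 1: C.
Distance 2: B, K.
Distance 3: A, D, G, J — contains D.

3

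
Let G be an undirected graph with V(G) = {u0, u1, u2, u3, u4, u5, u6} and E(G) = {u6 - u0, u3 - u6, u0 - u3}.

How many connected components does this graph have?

5

From u0: component {u0, u3, u6}.
From u1: component {u1}.
From u2: component {u2}.
From u4: component {u4}.
From u5: component {u5}.
That's 5 components.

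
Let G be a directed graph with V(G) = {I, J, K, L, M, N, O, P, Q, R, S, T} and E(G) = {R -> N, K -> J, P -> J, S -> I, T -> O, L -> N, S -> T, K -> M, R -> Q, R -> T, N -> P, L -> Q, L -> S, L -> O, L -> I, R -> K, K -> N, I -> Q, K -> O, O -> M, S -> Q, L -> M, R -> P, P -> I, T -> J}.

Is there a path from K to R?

Explore from K.
Distance 1: reach J, M, N, O.
Distance 2: reach P.
Distance 3: reach I.
Distance 4: reach Q.
The search from K is exhausted; no directed path reaches R.

No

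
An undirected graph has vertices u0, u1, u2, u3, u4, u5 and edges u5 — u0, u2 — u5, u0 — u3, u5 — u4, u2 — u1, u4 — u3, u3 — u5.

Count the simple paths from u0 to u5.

3

u0–u3–u4–u5
u0–u3–u5
u0–u5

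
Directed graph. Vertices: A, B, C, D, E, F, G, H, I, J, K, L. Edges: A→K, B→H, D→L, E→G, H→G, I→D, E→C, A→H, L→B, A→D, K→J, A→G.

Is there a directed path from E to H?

No

Explore from E.
Distance 1: reach C, G.
The search from E is exhausted; no directed path reaches H.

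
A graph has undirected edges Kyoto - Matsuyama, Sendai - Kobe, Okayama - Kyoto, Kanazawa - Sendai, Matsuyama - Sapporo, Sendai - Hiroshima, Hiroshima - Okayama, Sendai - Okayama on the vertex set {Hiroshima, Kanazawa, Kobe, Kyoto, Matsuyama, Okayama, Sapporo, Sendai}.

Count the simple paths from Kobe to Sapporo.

Kobe–Sendai–Hiroshima–Okayama–Kyoto–Matsuyama–Sapporo
Kobe–Sendai–Okayama–Kyoto–Matsuyama–Sapporo

2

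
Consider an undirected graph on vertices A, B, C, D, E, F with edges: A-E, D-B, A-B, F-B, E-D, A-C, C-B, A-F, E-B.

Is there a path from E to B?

Explore from E.
Distance 1: reach A, B, D.
Found B.

Yes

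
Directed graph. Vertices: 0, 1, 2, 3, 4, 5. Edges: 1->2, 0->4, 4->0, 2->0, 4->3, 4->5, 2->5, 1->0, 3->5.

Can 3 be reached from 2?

Explore from 2.
Distance 1: reach 0, 5.
Distance 2: reach 4.
Distance 3: reach 3.
Found 3.

Yes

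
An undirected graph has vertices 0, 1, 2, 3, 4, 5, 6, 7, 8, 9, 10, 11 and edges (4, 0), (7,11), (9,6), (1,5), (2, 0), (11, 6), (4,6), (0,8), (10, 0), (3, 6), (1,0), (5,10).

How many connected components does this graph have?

1

From 0: component {0, 1, 2, 3, 4, 5, 6, 7, 8, 9, 10, 11}.
That's 1 component.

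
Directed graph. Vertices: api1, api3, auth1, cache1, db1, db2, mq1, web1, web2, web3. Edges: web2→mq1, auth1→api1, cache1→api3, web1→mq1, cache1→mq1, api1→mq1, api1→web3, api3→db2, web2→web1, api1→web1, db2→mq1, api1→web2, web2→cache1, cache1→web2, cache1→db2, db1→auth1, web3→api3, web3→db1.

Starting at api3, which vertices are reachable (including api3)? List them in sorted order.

Start at api3.
Its neighbours: db2.
Then their neighbours: mq1.
Nothing further is reachable.

api3, db2, mq1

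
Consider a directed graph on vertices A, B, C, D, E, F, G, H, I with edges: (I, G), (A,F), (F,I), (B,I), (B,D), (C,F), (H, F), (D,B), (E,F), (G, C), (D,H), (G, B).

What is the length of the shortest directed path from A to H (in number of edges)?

Distance 0: A.
Distance 1: F.
Distance 2: I.
Distance 3: G.
Distance 4: B, C.
Distance 5: D.
Distance 6: H — contains H.

6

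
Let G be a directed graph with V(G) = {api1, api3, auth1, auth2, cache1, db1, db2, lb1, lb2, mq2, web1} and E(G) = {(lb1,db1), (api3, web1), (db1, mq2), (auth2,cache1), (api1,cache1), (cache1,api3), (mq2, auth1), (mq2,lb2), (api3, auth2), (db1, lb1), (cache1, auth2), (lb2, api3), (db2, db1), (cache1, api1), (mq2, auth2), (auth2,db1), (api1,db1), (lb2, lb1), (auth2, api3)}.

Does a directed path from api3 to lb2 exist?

Explore from api3.
Distance 1: reach auth2, web1.
Distance 2: reach cache1, db1.
Distance 3: reach api1, lb1, mq2.
Distance 4: reach auth1, lb2.
Found lb2.

Yes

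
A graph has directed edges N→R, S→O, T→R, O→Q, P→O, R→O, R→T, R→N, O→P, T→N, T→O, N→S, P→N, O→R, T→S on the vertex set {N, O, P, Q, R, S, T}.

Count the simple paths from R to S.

5

R→N→S
R→O→P→N→S
R→T→N→S
R→T→O→P→N→S
R→T→S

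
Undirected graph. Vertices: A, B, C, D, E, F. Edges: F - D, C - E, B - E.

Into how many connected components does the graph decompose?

3

From A: component {A}.
From B: component {B, C, E}.
From D: component {D, F}.
That's 3 components.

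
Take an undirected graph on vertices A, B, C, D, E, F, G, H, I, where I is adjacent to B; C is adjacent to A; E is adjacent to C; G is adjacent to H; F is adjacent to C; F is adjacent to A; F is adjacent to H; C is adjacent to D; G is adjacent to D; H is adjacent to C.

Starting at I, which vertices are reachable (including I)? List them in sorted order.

Start at I.
Its neighbours: B.
Nothing further is reachable.

B, I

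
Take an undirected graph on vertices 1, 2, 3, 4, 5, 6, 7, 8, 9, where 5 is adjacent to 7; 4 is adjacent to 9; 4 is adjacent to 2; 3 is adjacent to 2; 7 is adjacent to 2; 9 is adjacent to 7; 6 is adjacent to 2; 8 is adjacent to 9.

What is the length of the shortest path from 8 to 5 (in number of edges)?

3

Distance 0: 8.
Distance 1: 9.
Distance 2: 4, 7.
Distance 3: 2, 5 — contains 5.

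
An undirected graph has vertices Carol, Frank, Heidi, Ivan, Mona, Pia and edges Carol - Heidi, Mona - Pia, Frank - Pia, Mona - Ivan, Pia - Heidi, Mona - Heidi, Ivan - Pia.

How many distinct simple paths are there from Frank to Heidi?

3

Frank–Pia–Heidi
Frank–Pia–Ivan–Mona–Heidi
Frank–Pia–Mona–Heidi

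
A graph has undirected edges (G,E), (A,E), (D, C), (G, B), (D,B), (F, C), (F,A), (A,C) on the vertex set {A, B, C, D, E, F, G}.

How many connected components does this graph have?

From A: component {A, B, C, D, E, F, G}.
That's 1 component.

1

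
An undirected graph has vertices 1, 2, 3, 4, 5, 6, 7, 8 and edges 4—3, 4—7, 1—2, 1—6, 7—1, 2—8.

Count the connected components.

From 1: component {1, 2, 3, 4, 6, 7, 8}.
From 5: component {5}.
That's 2 components.

2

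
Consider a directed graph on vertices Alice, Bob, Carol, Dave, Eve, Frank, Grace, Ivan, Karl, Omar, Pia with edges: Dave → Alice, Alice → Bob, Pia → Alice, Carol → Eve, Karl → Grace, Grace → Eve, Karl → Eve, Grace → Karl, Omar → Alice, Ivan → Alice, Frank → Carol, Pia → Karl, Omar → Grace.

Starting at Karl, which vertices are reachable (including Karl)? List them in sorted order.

Start at Karl.
Its neighbours: Eve, Grace.
Nothing further is reachable.

Eve, Grace, Karl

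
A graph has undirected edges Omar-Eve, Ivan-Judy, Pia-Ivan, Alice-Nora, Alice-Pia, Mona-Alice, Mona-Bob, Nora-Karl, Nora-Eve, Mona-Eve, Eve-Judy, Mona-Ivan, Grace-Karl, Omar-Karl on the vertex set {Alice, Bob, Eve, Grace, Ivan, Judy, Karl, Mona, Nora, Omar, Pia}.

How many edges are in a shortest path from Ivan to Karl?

4

Distance 0: Ivan.
Distance 1: Judy, Mona, Pia.
Distance 2: Alice, Bob, Eve.
Distance 3: Nora, Omar.
Distance 4: Karl — contains Karl.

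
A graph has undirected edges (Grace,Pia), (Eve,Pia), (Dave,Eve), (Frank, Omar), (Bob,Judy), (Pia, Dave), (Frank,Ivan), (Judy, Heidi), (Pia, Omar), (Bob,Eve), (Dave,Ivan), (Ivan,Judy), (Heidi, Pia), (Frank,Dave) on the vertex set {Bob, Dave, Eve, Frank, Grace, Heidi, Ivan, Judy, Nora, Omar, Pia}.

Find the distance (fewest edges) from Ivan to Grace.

3

Distance 0: Ivan.
Distance 1: Dave, Frank, Judy.
Distance 2: Bob, Eve, Heidi, Omar, Pia.
Distance 3: Grace — contains Grace.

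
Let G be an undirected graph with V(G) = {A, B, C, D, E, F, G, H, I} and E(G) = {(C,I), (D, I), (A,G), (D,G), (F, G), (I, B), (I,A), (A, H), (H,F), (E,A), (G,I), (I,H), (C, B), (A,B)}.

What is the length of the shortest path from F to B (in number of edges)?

3

Distance 0: F.
Distance 1: G, H.
Distance 2: A, D, I.
Distance 3: B, C, E — contains B.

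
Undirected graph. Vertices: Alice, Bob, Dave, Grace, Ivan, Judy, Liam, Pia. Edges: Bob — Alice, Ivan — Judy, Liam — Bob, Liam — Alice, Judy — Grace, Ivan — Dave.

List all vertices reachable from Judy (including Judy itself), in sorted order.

Start at Judy.
Its neighbours: Grace, Ivan.
Then their neighbours: Dave.
Nothing further is reachable.

Dave, Grace, Ivan, Judy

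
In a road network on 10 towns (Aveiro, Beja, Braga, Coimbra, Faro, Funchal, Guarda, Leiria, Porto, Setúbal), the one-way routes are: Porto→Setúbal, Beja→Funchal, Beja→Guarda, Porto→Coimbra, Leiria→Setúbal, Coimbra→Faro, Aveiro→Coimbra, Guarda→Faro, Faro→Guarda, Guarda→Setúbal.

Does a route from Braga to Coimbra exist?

Braga has no outgoing edges, so nothing is reachable from it.

No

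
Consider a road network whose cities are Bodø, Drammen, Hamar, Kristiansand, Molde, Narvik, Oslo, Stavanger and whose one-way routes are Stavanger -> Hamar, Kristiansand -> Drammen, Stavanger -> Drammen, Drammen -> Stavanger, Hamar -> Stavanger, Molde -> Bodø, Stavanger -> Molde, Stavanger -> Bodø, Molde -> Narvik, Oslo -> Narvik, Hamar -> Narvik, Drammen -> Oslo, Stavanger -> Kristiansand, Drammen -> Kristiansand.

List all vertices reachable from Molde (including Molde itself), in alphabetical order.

Start at Molde.
Its neighbours: Bodø, Narvik.
Nothing further is reachable.

Bodø, Molde, Narvik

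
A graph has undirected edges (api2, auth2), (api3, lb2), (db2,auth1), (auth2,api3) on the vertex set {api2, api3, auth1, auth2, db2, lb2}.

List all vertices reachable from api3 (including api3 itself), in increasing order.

api2, api3, auth2, lb2

Start at api3.
Its neighbours: auth2, lb2.
Then their neighbours: api2.
Nothing further is reachable.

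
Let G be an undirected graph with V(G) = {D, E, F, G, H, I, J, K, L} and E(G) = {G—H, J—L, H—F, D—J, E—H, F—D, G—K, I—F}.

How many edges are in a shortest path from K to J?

Distance 0: K.
Distance 1: G.
Distance 2: H.
Distance 3: E, F.
Distance 4: D, I.
Distance 5: J — contains J.

5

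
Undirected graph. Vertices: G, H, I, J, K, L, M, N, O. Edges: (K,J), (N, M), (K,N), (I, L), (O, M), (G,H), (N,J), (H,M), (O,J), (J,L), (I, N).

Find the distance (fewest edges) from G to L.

Distance 0: G.
Distance 1: H.
Distance 2: M.
Distance 3: N, O.
Distance 4: I, J, K.
Distance 5: L — contains L.

5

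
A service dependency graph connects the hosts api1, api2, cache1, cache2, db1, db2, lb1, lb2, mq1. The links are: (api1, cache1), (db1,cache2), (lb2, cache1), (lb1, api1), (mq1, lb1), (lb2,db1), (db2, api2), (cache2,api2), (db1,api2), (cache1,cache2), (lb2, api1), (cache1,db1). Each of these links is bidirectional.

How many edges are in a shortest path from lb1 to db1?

Distance 0: lb1.
Distance 1: api1, mq1.
Distance 2: cache1, lb2.
Distance 3: cache2, db1 — contains db1.

3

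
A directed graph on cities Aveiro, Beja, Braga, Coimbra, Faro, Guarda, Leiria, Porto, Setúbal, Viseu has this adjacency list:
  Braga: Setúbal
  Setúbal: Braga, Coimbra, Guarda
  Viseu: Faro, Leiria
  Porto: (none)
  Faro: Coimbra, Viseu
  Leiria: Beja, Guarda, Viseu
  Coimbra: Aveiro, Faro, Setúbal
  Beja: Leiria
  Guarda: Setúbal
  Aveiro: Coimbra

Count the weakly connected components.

2

From Aveiro: component {Aveiro, Beja, Braga, Coimbra, Faro, Guarda, Leiria, Setúbal, Viseu}.
From Porto: component {Porto}.
That's 2 components.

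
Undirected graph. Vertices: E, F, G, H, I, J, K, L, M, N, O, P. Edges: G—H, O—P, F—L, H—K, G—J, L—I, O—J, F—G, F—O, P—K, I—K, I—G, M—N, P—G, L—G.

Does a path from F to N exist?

No

Explore from F.
Distance 1: reach G, L, O.
Distance 2: reach H, I, J, P.
Distance 3: reach K.
The search is exhausted without reaching N; it lies in a different component.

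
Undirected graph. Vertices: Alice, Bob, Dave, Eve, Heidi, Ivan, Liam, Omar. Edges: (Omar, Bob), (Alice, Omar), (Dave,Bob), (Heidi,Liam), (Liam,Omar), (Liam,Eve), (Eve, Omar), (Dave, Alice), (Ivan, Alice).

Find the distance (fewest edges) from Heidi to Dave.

4

Distance 0: Heidi.
Distance 1: Liam.
Distance 2: Eve, Omar.
Distance 3: Alice, Bob.
Distance 4: Dave, Ivan — contains Dave.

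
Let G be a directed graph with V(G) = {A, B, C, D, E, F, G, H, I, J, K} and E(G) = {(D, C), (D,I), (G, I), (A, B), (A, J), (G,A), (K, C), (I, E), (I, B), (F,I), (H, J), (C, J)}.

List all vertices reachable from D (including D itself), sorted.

Start at D.
Its neighbours: C, I.
Then their neighbours: B, E, J.
Nothing further is reachable.

B, C, D, E, I, J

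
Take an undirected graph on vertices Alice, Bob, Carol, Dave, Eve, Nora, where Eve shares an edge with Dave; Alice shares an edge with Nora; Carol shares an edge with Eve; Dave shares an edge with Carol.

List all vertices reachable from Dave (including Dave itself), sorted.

Carol, Dave, Eve

Start at Dave.
Its neighbours: Carol, Eve.
Nothing further is reachable.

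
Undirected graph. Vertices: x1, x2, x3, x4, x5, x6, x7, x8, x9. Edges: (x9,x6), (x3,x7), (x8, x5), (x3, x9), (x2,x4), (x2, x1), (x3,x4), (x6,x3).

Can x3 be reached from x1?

Yes

Explore from x1.
Distance 1: reach x2.
Distance 2: reach x4.
Distance 3: reach x3.
Found x3.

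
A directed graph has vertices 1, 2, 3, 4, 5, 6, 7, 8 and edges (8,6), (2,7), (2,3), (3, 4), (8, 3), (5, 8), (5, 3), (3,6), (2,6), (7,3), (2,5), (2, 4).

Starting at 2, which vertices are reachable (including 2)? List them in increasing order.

Start at 2.
Its neighbours: 3, 4, 5, 6, 7.
Then their neighbours: 8.
Nothing further is reachable.

2, 3, 4, 5, 6, 7, 8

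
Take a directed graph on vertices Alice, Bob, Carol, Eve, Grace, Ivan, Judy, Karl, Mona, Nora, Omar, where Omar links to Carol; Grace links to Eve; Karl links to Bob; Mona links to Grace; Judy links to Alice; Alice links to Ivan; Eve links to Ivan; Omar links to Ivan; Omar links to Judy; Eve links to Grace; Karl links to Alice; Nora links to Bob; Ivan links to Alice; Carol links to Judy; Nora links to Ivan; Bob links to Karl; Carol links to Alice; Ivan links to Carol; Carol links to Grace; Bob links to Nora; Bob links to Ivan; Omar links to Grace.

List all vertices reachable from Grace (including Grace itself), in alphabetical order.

Alice, Carol, Eve, Grace, Ivan, Judy

Start at Grace.
Its neighbours: Eve.
Then their neighbours: Ivan.
Then next layer: Alice, Carol.
Then next layer: Judy.
Nothing further is reachable.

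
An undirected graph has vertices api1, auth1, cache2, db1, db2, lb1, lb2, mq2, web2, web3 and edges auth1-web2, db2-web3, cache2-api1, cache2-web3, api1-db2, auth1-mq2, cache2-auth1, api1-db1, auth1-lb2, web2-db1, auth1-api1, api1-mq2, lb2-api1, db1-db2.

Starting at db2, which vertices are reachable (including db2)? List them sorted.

Start at db2.
Its neighbours: api1, db1, web3.
Then their neighbours: auth1, cache2, lb2, mq2, web2.
Nothing further is reachable.

api1, auth1, cache2, db1, db2, lb2, mq2, web2, web3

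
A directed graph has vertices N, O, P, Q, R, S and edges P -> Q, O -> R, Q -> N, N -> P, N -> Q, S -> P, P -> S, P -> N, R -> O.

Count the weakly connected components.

2

From N: component {N, P, Q, S}.
From O: component {O, R}.
That's 2 components.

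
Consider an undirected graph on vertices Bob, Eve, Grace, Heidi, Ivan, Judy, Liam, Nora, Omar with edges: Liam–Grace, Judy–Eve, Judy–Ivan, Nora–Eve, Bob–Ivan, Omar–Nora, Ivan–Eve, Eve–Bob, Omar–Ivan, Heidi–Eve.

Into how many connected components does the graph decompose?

From Bob: component {Bob, Eve, Heidi, Ivan, Judy, Nora, Omar}.
From Grace: component {Grace, Liam}.
That's 2 components.

2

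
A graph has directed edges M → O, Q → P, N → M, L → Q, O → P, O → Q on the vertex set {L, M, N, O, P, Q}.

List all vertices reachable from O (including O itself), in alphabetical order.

Start at O.
Its neighbours: P, Q.
Nothing further is reachable.

O, P, Q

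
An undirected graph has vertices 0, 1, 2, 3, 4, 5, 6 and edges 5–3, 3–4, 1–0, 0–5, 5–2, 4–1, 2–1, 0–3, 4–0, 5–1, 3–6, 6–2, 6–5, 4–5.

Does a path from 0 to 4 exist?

Explore from 0.
Distance 1: reach 1, 3, 4, 5.
Found 4.

Yes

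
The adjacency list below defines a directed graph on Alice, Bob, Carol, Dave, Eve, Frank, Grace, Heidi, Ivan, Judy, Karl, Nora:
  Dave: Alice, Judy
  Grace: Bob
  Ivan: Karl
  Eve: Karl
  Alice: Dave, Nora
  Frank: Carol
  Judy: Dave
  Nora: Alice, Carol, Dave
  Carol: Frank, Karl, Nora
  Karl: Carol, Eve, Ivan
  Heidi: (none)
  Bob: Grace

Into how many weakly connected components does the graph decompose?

3

From Alice: component {Alice, Carol, Dave, Eve, Frank, Ivan, Judy, Karl, Nora}.
From Bob: component {Bob, Grace}.
From Heidi: component {Heidi}.
That's 3 components.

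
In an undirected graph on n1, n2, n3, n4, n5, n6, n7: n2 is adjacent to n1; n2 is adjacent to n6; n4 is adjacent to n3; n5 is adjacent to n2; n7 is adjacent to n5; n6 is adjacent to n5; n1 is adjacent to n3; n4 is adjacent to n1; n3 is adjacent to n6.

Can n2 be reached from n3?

Explore from n3.
Distance 1: reach n1, n4, n6.
Distance 2: reach n2, n5.
Found n2.

Yes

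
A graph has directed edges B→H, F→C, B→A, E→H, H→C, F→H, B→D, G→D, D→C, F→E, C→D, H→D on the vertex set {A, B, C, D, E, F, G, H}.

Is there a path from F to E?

Yes

Explore from F.
Distance 1: reach C, E, H.
Found E.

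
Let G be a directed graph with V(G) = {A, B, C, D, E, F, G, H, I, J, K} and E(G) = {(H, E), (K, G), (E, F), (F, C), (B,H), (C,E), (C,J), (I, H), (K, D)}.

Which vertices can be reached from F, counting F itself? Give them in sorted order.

Start at F.
Its neighbours: C.
Then their neighbours: E, J.
Nothing further is reachable.

C, E, F, J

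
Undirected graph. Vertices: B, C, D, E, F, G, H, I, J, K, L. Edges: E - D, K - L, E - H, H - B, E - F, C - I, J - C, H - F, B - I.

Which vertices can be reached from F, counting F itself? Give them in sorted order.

Start at F.
Its neighbours: E, H.
Then their neighbours: B, D.
Then next layer: I.
Then next layer: C.
Then next layer: J.
Nothing further is reachable.

B, C, D, E, F, H, I, J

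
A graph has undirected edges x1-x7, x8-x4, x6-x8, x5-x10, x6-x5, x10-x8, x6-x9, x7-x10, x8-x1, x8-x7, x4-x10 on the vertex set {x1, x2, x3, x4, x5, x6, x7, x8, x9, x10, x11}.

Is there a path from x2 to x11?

No

x2 has no edges, so nothing is reachable from it.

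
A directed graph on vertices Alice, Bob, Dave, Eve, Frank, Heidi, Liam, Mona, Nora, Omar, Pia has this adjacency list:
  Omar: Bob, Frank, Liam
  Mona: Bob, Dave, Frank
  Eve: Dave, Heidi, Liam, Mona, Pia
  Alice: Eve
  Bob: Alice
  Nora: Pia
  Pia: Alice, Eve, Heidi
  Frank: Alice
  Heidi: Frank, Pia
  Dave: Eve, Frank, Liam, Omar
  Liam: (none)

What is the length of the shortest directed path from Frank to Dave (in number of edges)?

3

Distance 0: Frank.
Distance 1: Alice.
Distance 2: Eve.
Distance 3: Dave, Heidi, Liam, Mona, Pia — contains Dave.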